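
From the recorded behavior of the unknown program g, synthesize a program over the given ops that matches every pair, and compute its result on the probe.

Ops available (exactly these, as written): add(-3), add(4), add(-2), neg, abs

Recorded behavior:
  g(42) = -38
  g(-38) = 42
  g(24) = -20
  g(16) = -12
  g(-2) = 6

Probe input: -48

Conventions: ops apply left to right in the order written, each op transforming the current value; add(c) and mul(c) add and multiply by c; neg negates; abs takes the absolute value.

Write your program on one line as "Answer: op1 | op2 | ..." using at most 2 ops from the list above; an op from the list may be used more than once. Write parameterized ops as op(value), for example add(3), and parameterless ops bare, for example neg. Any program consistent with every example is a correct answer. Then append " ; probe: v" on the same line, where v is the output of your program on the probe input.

neg | add(4) ; probe: 52

Check, running the answer program on each example:
  42 -> -42 -> -38
  -38 -> 38 -> 42
  24 -> -24 -> -20
  16 -> -16 -> -12
  -2 -> 2 -> 6
  probe: -48 -> 48 -> 52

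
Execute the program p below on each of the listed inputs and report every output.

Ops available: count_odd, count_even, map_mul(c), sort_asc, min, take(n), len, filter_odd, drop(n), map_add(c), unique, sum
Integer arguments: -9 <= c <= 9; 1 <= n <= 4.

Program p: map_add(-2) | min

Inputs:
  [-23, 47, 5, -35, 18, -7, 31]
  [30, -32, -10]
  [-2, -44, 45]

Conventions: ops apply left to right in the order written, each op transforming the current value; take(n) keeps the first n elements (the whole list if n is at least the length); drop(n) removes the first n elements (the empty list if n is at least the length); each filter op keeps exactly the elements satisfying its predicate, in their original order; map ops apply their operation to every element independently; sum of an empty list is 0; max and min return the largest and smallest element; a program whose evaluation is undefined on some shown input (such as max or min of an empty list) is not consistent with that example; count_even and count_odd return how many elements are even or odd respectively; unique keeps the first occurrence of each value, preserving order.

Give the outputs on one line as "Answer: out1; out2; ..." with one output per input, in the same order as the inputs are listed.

Execution, op by op:
  [-23, 47, 5, -35, 18, -7, 31] -> [-25, 45, 3, -37, 16, -9, 29] -> -37
  [30, -32, -10] -> [28, -34, -12] -> -34
  [-2, -44, 45] -> [-4, -46, 43] -> -46

-37; -34; -46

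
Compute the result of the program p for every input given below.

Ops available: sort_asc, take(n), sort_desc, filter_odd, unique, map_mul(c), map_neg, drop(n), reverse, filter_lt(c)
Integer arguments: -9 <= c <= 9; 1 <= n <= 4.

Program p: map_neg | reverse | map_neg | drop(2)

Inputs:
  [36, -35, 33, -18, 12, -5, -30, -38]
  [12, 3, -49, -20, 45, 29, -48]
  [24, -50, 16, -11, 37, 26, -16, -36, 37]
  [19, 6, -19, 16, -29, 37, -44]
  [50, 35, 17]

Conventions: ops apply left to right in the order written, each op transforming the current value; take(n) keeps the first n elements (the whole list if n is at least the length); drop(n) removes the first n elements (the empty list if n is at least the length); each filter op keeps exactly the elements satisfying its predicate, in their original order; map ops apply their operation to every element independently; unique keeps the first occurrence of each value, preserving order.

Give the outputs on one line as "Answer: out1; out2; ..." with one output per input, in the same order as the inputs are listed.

[-5, 12, -18, 33, -35, 36]; [45, -20, -49, 3, 12]; [-16, 26, 37, -11, 16, -50, 24]; [-29, 16, -19, 6, 19]; [50]

Execution, op by op:
  [36, -35, 33, -18, 12, -5, -30, -38] -> [-36, 35, -33, 18, -12, 5, 30, 38] -> [38, 30, 5, -12, 18, -33, 35, -36] -> [-38, -30, -5, 12, -18, 33, -35, 36] -> [-5, 12, -18, 33, -35, 36]
  [12, 3, -49, -20, 45, 29, -48] -> [-12, -3, 49, 20, -45, -29, 48] -> [48, -29, -45, 20, 49, -3, -12] -> [-48, 29, 45, -20, -49, 3, 12] -> [45, -20, -49, 3, 12]
  [24, -50, 16, -11, 37, 26, -16, -36, 37] -> [-24, 50, -16, 11, -37, -26, 16, 36, -37] -> [-37, 36, 16, -26, -37, 11, -16, 50, -24] -> [37, -36, -16, 26, 37, -11, 16, -50, 24] -> [-16, 26, 37, -11, 16, -50, 24]
  [19, 6, -19, 16, -29, 37, -44] -> [-19, -6, 19, -16, 29, -37, 44] -> [44, -37, 29, -16, 19, -6, -19] -> [-44, 37, -29, 16, -19, 6, 19] -> [-29, 16, -19, 6, 19]
  [50, 35, 17] -> [-50, -35, -17] -> [-17, -35, -50] -> [17, 35, 50] -> [50]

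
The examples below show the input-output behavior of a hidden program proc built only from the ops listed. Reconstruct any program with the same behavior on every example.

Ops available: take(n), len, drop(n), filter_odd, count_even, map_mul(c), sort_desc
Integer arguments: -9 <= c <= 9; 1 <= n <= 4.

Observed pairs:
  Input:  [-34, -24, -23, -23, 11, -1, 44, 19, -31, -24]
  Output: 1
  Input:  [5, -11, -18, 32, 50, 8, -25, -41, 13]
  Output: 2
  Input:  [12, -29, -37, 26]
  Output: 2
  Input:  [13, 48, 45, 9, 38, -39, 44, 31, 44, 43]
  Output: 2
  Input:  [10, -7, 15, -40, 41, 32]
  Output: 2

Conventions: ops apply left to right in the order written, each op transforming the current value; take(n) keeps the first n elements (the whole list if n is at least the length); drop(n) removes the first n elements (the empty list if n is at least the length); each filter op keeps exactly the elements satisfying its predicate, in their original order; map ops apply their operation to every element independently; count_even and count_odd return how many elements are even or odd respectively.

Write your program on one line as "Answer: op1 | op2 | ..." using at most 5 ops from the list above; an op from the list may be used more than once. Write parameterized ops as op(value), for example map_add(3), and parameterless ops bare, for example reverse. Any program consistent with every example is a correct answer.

take(3) | sort_desc | filter_odd | map_mul(-4) | count_even

Check, running the answer program on each example:
  [-34, -24, -23, -23, 11, -1, 44, 19, -31, -24] -> [-34, -24, -23] -> [-23, -24, -34] -> [-23] -> [92] -> 1
  [5, -11, -18, 32, 50, 8, -25, -41, 13] -> [5, -11, -18] -> [5, -11, -18] -> [5, -11] -> [-20, 44] -> 2
  [12, -29, -37, 26] -> [12, -29, -37] -> [12, -29, -37] -> [-29, -37] -> [116, 148] -> 2
  [13, 48, 45, 9, 38, -39, 44, 31, 44, 43] -> [13, 48, 45] -> [48, 45, 13] -> [45, 13] -> [-180, -52] -> 2
  [10, -7, 15, -40, 41, 32] -> [10, -7, 15] -> [15, 10, -7] -> [15, -7] -> [-60, 28] -> 2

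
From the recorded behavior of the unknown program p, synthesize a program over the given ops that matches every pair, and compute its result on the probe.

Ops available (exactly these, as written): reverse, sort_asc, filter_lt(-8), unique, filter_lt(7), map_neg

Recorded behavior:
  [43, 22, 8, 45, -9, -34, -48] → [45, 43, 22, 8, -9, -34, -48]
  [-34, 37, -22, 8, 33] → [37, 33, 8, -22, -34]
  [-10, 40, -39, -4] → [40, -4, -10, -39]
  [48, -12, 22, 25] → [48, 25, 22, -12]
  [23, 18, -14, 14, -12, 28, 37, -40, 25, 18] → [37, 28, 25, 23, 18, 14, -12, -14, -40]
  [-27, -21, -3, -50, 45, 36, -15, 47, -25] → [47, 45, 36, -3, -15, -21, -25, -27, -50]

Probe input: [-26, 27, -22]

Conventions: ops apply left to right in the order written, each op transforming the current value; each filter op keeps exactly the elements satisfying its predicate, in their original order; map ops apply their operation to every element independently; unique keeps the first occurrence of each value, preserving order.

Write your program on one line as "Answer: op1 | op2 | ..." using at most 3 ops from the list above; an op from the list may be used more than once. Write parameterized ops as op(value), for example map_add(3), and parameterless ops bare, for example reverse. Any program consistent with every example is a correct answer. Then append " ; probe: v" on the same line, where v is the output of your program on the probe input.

unique | sort_asc | reverse ; probe: [27, -22, -26]

Check, running the answer program on each example:
  [43, 22, 8, 45, -9, -34, -48] -> [43, 22, 8, 45, -9, -34, -48] -> [-48, -34, -9, 8, 22, 43, 45] -> [45, 43, 22, 8, -9, -34, -48]
  [-34, 37, -22, 8, 33] -> [-34, 37, -22, 8, 33] -> [-34, -22, 8, 33, 37] -> [37, 33, 8, -22, -34]
  [-10, 40, -39, -4] -> [-10, 40, -39, -4] -> [-39, -10, -4, 40] -> [40, -4, -10, -39]
  [48, -12, 22, 25] -> [48, -12, 22, 25] -> [-12, 22, 25, 48] -> [48, 25, 22, -12]
  [23, 18, -14, 14, -12, 28, 37, -40, 25, 18] -> [23, 18, -14, 14, -12, 28, 37, -40, 25] -> [-40, -14, -12, 14, 18, 23, 25, 28, 37] -> [37, 28, 25, 23, 18, 14, -12, -14, -40]
  [-27, -21, -3, -50, 45, 36, -15, 47, -25] -> [-27, -21, -3, -50, 45, 36, -15, 47, -25] -> [-50, -27, -25, -21, -15, -3, 36, 45, 47] -> [47, 45, 36, -3, -15, -21, -25, -27, -50]
  probe: [-26, 27, -22] -> [-26, 27, -22] -> [-26, -22, 27] -> [27, -22, -26]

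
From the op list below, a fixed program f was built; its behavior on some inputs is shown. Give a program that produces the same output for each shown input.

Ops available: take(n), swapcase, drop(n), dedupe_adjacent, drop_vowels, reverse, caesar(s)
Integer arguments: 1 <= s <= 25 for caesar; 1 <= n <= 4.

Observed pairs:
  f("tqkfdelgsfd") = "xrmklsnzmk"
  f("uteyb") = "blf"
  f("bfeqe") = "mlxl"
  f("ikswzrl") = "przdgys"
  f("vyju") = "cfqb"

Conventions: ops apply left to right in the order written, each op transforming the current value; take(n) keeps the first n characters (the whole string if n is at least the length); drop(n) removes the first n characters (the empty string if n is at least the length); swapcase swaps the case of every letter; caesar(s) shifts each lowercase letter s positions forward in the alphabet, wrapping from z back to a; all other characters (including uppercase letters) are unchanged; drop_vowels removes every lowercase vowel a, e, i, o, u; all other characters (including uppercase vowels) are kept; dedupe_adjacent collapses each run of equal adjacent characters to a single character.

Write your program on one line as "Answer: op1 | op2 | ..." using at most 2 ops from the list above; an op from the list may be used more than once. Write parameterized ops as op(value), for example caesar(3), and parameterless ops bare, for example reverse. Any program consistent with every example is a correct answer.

caesar(7) | drop_vowels

Check, running the answer program on each example:
  "tqkfdelgsfd" -> "axrmklsnzmk" -> "xrmklsnzmk"
  "uteyb" -> "balfi" -> "blf"
  "bfeqe" -> "imlxl" -> "mlxl"
  "ikswzrl" -> "przdgys" -> "przdgys"
  "vyju" -> "cfqb" -> "cfqb"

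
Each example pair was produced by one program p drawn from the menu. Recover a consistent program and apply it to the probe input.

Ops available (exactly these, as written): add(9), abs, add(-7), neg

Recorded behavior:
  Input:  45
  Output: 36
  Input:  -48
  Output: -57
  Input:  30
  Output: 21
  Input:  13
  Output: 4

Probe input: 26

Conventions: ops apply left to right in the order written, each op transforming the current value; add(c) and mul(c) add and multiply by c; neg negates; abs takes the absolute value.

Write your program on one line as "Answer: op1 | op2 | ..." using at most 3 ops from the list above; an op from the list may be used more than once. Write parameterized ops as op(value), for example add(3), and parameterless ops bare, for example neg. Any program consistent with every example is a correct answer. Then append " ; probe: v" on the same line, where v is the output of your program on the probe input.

neg | add(9) | neg ; probe: 17

Check, running the answer program on each example:
  45 -> -45 -> -36 -> 36
  -48 -> 48 -> 57 -> -57
  30 -> -30 -> -21 -> 21
  13 -> -13 -> -4 -> 4
  probe: 26 -> -26 -> -17 -> 17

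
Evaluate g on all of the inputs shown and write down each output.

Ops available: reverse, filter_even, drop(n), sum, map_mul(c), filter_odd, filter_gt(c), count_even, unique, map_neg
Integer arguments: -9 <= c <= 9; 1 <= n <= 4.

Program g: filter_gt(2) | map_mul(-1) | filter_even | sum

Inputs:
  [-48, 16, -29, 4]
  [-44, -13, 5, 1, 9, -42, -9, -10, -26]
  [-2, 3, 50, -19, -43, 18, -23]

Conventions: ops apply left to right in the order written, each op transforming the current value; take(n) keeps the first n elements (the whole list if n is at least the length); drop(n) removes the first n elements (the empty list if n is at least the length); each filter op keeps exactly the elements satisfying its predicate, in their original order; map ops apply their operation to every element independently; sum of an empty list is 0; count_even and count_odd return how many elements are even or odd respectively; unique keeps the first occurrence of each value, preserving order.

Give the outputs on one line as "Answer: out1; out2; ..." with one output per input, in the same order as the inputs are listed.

-20; 0; -68

Execution, op by op:
  [-48, 16, -29, 4] -> [16, 4] -> [-16, -4] -> [-16, -4] -> -20
  [-44, -13, 5, 1, 9, -42, -9, -10, -26] -> [5, 9] -> [-5, -9] -> [] -> 0
  [-2, 3, 50, -19, -43, 18, -23] -> [3, 50, 18] -> [-3, -50, -18] -> [-50, -18] -> -68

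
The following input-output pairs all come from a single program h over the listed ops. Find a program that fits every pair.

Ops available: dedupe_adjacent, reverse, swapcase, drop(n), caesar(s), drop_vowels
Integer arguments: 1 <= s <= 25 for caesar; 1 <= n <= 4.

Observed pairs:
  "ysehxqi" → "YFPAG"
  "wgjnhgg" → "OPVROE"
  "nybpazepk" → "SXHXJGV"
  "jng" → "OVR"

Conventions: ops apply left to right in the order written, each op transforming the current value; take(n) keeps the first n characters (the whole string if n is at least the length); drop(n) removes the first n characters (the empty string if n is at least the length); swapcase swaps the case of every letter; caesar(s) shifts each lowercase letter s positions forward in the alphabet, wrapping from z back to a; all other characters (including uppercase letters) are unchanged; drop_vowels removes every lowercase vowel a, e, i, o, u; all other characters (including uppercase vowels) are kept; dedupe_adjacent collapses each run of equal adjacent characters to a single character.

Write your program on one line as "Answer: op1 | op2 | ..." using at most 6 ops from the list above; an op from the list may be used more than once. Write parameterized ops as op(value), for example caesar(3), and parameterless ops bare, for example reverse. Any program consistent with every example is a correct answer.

drop_vowels | caesar(8) | reverse | dedupe_adjacent | swapcase

Check, running the answer program on each example:
  "ysehxqi" -> "yshxq" -> "gapfy" -> "yfpag" -> "yfpag" -> "YFPAG"
  "wgjnhgg" -> "wgjnhgg" -> "eorvpoo" -> "oopvroe" -> "opvroe" -> "OPVROE"
  "nybpazepk" -> "nybpzpk" -> "vgjxhxs" -> "sxhxjgv" -> "sxhxjgv" -> "SXHXJGV"
  "jng" -> "jng" -> "rvo" -> "ovr" -> "ovr" -> "OVR"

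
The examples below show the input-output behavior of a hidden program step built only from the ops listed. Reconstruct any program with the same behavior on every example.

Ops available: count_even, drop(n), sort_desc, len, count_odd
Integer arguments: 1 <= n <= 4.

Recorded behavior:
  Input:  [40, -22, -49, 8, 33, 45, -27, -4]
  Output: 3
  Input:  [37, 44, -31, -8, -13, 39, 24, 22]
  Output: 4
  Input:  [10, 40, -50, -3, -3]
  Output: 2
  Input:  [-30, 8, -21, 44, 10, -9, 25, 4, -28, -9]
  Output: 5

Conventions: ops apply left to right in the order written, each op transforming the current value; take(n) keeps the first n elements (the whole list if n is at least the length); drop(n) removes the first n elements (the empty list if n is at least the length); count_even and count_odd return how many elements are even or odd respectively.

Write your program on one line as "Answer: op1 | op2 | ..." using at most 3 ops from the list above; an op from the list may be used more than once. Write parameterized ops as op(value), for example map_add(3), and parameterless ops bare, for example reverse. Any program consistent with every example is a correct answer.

drop(1) | count_even

Check, running the answer program on each example:
  [40, -22, -49, 8, 33, 45, -27, -4] -> [-22, -49, 8, 33, 45, -27, -4] -> 3
  [37, 44, -31, -8, -13, 39, 24, 22] -> [44, -31, -8, -13, 39, 24, 22] -> 4
  [10, 40, -50, -3, -3] -> [40, -50, -3, -3] -> 2
  [-30, 8, -21, 44, 10, -9, 25, 4, -28, -9] -> [8, -21, 44, 10, -9, 25, 4, -28, -9] -> 5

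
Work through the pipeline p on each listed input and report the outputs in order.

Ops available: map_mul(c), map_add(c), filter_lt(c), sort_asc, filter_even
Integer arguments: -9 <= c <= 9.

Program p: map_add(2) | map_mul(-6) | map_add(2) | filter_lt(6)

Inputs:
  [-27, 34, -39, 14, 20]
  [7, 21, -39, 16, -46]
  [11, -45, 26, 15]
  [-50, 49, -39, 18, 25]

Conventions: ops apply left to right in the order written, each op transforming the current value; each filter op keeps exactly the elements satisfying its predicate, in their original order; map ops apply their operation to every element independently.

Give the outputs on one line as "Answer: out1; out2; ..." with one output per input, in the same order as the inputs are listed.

[-214, -94, -130]; [-52, -136, -106]; [-76, -166, -100]; [-304, -118, -160]

Execution, op by op:
  [-27, 34, -39, 14, 20] -> [-25, 36, -37, 16, 22] -> [150, -216, 222, -96, -132] -> [152, -214, 224, -94, -130] -> [-214, -94, -130]
  [7, 21, -39, 16, -46] -> [9, 23, -37, 18, -44] -> [-54, -138, 222, -108, 264] -> [-52, -136, 224, -106, 266] -> [-52, -136, -106]
  [11, -45, 26, 15] -> [13, -43, 28, 17] -> [-78, 258, -168, -102] -> [-76, 260, -166, -100] -> [-76, -166, -100]
  [-50, 49, -39, 18, 25] -> [-48, 51, -37, 20, 27] -> [288, -306, 222, -120, -162] -> [290, -304, 224, -118, -160] -> [-304, -118, -160]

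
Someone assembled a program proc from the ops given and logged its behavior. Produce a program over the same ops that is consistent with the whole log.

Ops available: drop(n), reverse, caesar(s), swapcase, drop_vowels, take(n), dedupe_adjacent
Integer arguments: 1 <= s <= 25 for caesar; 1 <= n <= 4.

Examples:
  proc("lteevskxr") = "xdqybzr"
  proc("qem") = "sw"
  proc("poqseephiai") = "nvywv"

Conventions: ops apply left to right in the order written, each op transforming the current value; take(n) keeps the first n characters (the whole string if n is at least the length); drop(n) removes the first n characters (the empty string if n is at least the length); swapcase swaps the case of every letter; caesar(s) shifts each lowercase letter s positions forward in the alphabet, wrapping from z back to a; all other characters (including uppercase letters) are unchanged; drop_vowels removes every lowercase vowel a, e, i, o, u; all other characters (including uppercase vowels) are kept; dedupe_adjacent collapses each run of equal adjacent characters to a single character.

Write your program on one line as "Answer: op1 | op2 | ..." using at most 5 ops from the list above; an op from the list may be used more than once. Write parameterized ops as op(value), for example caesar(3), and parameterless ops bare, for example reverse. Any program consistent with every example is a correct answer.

dedupe_adjacent | reverse | drop_vowels | caesar(6)

Check, running the answer program on each example:
  "lteevskxr" -> "ltevskxr" -> "rxksvetl" -> "rxksvtl" -> "xdqybzr"
  "qem" -> "qem" -> "meq" -> "mq" -> "sw"
  "poqseephiai" -> "poqsephiai" -> "iaihpesqop" -> "hpsqp" -> "nvywv"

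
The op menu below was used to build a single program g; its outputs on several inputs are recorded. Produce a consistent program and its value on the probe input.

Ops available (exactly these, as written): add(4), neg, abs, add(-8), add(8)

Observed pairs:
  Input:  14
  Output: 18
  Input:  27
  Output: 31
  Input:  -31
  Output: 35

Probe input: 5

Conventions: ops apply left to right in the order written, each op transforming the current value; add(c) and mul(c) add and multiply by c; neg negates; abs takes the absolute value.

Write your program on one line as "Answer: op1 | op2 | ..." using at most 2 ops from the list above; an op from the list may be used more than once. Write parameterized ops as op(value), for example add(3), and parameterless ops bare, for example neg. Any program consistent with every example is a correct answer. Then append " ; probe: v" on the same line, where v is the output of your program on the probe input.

abs | add(4) ; probe: 9

Check, running the answer program on each example:
  14 -> 14 -> 18
  27 -> 27 -> 31
  -31 -> 31 -> 35
  probe: 5 -> 5 -> 9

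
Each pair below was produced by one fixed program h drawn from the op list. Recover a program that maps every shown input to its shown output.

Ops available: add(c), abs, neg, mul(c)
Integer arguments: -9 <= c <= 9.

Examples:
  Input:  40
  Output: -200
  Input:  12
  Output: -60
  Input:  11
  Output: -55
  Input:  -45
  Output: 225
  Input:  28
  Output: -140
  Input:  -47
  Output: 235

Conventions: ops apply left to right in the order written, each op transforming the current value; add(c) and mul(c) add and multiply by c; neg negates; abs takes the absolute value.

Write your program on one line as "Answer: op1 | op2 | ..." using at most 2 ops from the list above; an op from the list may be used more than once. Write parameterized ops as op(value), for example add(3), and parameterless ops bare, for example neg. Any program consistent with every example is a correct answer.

mul(5) | neg

Check, running the answer program on each example:
  40 -> 200 -> -200
  12 -> 60 -> -60
  11 -> 55 -> -55
  -45 -> -225 -> 225
  28 -> 140 -> -140
  -47 -> -235 -> 235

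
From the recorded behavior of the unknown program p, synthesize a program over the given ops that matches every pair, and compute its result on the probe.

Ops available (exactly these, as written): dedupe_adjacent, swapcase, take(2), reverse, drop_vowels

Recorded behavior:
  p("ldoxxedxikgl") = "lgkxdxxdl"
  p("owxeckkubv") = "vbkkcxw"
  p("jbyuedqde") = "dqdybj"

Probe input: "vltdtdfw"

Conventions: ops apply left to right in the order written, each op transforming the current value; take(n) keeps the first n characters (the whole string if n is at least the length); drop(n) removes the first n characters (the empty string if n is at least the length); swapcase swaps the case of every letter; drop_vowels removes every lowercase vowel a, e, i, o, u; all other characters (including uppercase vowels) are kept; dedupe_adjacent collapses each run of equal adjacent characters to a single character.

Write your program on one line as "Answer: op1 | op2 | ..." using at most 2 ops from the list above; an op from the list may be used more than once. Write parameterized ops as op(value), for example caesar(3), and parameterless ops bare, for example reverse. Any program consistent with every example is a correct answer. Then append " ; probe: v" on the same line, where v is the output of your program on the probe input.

reverse | drop_vowels ; probe: "wfdtdtlv"

Check, running the answer program on each example:
  "ldoxxedxikgl" -> "lgkixdexxodl" -> "lgkxdxxdl"
  "owxeckkubv" -> "vbukkcexwo" -> "vbkkcxw"
  "jbyuedqde" -> "edqdeuybj" -> "dqdybj"
  probe: "vltdtdfw" -> "wfdtdtlv" -> "wfdtdtlv"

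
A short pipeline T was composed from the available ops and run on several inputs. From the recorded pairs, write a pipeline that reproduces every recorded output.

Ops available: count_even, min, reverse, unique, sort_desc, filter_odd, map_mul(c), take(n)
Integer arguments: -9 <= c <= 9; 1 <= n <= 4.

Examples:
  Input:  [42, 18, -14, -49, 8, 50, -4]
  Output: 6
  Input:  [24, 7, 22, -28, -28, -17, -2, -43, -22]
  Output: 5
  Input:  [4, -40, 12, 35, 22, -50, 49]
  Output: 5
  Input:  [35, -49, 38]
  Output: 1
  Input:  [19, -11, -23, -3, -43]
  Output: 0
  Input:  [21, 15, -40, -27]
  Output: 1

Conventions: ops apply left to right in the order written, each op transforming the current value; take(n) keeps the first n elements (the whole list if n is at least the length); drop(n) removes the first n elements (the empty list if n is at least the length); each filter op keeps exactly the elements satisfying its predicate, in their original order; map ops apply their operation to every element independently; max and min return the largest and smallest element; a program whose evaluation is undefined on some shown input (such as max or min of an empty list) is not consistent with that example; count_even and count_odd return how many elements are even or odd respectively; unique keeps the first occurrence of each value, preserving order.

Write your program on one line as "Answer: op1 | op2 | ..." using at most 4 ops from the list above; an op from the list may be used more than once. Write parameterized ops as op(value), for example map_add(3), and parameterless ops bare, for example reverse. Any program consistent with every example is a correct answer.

reverse | unique | count_even

Check, running the answer program on each example:
  [42, 18, -14, -49, 8, 50, -4] -> [-4, 50, 8, -49, -14, 18, 42] -> [-4, 50, 8, -49, -14, 18, 42] -> 6
  [24, 7, 22, -28, -28, -17, -2, -43, -22] -> [-22, -43, -2, -17, -28, -28, 22, 7, 24] -> [-22, -43, -2, -17, -28, 22, 7, 24] -> 5
  [4, -40, 12, 35, 22, -50, 49] -> [49, -50, 22, 35, 12, -40, 4] -> [49, -50, 22, 35, 12, -40, 4] -> 5
  [35, -49, 38] -> [38, -49, 35] -> [38, -49, 35] -> 1
  [19, -11, -23, -3, -43] -> [-43, -3, -23, -11, 19] -> [-43, -3, -23, -11, 19] -> 0
  [21, 15, -40, -27] -> [-27, -40, 15, 21] -> [-27, -40, 15, 21] -> 1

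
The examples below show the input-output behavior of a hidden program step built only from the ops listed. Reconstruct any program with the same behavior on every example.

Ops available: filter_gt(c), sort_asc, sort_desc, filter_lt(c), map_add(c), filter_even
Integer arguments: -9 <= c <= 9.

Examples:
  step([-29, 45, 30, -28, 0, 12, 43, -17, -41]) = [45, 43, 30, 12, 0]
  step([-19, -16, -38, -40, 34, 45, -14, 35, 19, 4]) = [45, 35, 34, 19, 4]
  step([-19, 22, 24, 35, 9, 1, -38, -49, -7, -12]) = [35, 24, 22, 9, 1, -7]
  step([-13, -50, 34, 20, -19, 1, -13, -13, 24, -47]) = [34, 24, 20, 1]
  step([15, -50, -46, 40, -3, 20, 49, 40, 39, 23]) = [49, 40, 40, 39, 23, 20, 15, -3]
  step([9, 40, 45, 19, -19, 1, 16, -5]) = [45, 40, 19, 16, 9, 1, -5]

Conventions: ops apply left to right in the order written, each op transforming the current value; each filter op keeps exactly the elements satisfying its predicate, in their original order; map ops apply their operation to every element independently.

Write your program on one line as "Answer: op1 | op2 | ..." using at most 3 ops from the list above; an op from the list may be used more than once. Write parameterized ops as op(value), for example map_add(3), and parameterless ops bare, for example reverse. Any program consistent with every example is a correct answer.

sort_desc | filter_gt(-9)

Check, running the answer program on each example:
  [-29, 45, 30, -28, 0, 12, 43, -17, -41] -> [45, 43, 30, 12, 0, -17, -28, -29, -41] -> [45, 43, 30, 12, 0]
  [-19, -16, -38, -40, 34, 45, -14, 35, 19, 4] -> [45, 35, 34, 19, 4, -14, -16, -19, -38, -40] -> [45, 35, 34, 19, 4]
  [-19, 22, 24, 35, 9, 1, -38, -49, -7, -12] -> [35, 24, 22, 9, 1, -7, -12, -19, -38, -49] -> [35, 24, 22, 9, 1, -7]
  [-13, -50, 34, 20, -19, 1, -13, -13, 24, -47] -> [34, 24, 20, 1, -13, -13, -13, -19, -47, -50] -> [34, 24, 20, 1]
  [15, -50, -46, 40, -3, 20, 49, 40, 39, 23] -> [49, 40, 40, 39, 23, 20, 15, -3, -46, -50] -> [49, 40, 40, 39, 23, 20, 15, -3]
  [9, 40, 45, 19, -19, 1, 16, -5] -> [45, 40, 19, 16, 9, 1, -5, -19] -> [45, 40, 19, 16, 9, 1, -5]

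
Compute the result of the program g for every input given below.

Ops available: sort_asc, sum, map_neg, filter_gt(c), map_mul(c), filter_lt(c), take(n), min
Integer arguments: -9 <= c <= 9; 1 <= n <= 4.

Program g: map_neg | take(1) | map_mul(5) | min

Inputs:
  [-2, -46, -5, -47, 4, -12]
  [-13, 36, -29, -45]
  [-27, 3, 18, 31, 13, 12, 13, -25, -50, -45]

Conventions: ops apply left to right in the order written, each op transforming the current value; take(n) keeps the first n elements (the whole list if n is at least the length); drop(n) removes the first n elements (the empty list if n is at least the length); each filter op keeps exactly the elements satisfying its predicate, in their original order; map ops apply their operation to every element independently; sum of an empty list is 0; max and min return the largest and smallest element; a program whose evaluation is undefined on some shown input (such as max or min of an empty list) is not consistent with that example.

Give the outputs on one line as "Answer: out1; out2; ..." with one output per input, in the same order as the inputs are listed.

Execution, op by op:
  [-2, -46, -5, -47, 4, -12] -> [2, 46, 5, 47, -4, 12] -> [2] -> [10] -> 10
  [-13, 36, -29, -45] -> [13, -36, 29, 45] -> [13] -> [65] -> 65
  [-27, 3, 18, 31, 13, 12, 13, -25, -50, -45] -> [27, -3, -18, -31, -13, -12, -13, 25, 50, 45] -> [27] -> [135] -> 135

10; 65; 135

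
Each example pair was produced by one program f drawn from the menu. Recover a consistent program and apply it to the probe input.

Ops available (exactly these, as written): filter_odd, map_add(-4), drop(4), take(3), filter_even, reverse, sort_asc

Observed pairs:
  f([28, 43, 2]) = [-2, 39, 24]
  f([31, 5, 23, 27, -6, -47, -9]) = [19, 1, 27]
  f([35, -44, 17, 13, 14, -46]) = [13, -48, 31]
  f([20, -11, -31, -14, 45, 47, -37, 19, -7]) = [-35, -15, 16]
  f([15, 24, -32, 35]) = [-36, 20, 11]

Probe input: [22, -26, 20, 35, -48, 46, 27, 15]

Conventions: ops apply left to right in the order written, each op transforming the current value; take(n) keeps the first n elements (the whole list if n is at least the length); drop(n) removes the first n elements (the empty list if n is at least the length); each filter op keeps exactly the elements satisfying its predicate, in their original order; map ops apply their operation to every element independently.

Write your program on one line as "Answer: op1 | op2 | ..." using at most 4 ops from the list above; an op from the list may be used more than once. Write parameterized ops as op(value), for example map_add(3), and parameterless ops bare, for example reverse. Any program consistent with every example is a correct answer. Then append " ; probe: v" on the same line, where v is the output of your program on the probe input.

take(3) | reverse | map_add(-4) ; probe: [16, -30, 18]

Check, running the answer program on each example:
  [28, 43, 2] -> [28, 43, 2] -> [2, 43, 28] -> [-2, 39, 24]
  [31, 5, 23, 27, -6, -47, -9] -> [31, 5, 23] -> [23, 5, 31] -> [19, 1, 27]
  [35, -44, 17, 13, 14, -46] -> [35, -44, 17] -> [17, -44, 35] -> [13, -48, 31]
  [20, -11, -31, -14, 45, 47, -37, 19, -7] -> [20, -11, -31] -> [-31, -11, 20] -> [-35, -15, 16]
  [15, 24, -32, 35] -> [15, 24, -32] -> [-32, 24, 15] -> [-36, 20, 11]
  probe: [22, -26, 20, 35, -48, 46, 27, 15] -> [22, -26, 20] -> [20, -26, 22] -> [16, -30, 18]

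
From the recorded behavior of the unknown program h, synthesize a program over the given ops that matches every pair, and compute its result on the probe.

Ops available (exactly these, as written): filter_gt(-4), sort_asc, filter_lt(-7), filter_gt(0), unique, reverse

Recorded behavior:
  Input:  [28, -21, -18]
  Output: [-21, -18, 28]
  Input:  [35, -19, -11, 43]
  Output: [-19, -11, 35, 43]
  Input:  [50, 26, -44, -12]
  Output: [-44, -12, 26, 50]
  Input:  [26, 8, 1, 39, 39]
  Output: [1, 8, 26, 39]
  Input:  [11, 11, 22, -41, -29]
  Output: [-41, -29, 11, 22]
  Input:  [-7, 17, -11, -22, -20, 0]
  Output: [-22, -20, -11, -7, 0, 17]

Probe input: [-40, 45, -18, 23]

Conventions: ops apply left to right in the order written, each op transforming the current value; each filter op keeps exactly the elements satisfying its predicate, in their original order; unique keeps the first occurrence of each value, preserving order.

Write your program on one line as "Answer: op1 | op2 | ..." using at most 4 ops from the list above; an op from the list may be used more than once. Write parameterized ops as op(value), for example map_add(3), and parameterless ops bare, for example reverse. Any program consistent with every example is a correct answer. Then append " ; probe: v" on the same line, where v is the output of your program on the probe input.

reverse | unique | sort_asc ; probe: [-40, -18, 23, 45]

Check, running the answer program on each example:
  [28, -21, -18] -> [-18, -21, 28] -> [-18, -21, 28] -> [-21, -18, 28]
  [35, -19, -11, 43] -> [43, -11, -19, 35] -> [43, -11, -19, 35] -> [-19, -11, 35, 43]
  [50, 26, -44, -12] -> [-12, -44, 26, 50] -> [-12, -44, 26, 50] -> [-44, -12, 26, 50]
  [26, 8, 1, 39, 39] -> [39, 39, 1, 8, 26] -> [39, 1, 8, 26] -> [1, 8, 26, 39]
  [11, 11, 22, -41, -29] -> [-29, -41, 22, 11, 11] -> [-29, -41, 22, 11] -> [-41, -29, 11, 22]
  [-7, 17, -11, -22, -20, 0] -> [0, -20, -22, -11, 17, -7] -> [0, -20, -22, -11, 17, -7] -> [-22, -20, -11, -7, 0, 17]
  probe: [-40, 45, -18, 23] -> [23, -18, 45, -40] -> [23, -18, 45, -40] -> [-40, -18, 23, 45]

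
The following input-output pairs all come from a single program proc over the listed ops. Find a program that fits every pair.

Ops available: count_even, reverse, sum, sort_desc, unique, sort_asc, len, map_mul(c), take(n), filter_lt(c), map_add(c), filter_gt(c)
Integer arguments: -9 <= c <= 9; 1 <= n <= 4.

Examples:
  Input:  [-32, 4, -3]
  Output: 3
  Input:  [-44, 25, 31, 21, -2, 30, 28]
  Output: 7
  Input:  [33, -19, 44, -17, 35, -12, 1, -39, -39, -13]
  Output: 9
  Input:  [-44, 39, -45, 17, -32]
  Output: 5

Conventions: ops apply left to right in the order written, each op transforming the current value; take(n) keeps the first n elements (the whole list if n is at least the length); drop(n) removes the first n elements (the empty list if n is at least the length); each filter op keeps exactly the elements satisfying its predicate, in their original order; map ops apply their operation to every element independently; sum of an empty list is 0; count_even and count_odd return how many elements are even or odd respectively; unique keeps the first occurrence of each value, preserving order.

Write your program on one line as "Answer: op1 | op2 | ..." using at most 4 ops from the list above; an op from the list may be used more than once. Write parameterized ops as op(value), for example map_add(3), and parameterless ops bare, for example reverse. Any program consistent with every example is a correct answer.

unique | map_add(-5) | len

Check, running the answer program on each example:
  [-32, 4, -3] -> [-32, 4, -3] -> [-37, -1, -8] -> 3
  [-44, 25, 31, 21, -2, 30, 28] -> [-44, 25, 31, 21, -2, 30, 28] -> [-49, 20, 26, 16, -7, 25, 23] -> 7
  [33, -19, 44, -17, 35, -12, 1, -39, -39, -13] -> [33, -19, 44, -17, 35, -12, 1, -39, -13] -> [28, -24, 39, -22, 30, -17, -4, -44, -18] -> 9
  [-44, 39, -45, 17, -32] -> [-44, 39, -45, 17, -32] -> [-49, 34, -50, 12, -37] -> 5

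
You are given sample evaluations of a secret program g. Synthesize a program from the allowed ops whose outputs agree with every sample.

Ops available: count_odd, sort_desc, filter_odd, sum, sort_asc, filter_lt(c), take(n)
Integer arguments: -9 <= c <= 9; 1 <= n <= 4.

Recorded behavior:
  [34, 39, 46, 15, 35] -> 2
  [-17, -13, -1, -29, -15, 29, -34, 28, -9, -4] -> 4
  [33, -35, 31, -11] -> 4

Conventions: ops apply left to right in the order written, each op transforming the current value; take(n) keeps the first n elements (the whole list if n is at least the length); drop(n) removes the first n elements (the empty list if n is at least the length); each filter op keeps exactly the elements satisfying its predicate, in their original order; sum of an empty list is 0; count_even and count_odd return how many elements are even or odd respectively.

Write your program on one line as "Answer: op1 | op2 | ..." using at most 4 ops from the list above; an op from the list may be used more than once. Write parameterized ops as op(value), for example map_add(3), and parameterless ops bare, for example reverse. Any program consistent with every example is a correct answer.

take(4) | filter_odd | count_odd

Check, running the answer program on each example:
  [34, 39, 46, 15, 35] -> [34, 39, 46, 15] -> [39, 15] -> 2
  [-17, -13, -1, -29, -15, 29, -34, 28, -9, -4] -> [-17, -13, -1, -29] -> [-17, -13, -1, -29] -> 4
  [33, -35, 31, -11] -> [33, -35, 31, -11] -> [33, -35, 31, -11] -> 4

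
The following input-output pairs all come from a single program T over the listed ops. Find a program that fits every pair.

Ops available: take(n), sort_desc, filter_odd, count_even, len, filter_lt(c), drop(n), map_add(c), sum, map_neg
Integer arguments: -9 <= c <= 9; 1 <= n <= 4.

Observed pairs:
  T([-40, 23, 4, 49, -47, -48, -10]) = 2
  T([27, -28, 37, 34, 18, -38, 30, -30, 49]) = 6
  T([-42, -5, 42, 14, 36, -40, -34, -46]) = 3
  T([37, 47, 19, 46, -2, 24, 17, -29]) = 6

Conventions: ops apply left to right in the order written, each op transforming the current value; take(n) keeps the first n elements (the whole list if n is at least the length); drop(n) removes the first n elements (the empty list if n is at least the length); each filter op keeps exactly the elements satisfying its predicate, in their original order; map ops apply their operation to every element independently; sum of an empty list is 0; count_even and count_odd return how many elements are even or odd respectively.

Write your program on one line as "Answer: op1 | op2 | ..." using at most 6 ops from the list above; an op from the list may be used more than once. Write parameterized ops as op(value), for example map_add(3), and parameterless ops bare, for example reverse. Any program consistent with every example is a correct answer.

map_add(-1) | map_neg | filter_lt(-9) | map_neg | len

Check, running the answer program on each example:
  [-40, 23, 4, 49, -47, -48, -10] -> [-41, 22, 3, 48, -48, -49, -11] -> [41, -22, -3, -48, 48, 49, 11] -> [-22, -48] -> [22, 48] -> 2
  [27, -28, 37, 34, 18, -38, 30, -30, 49] -> [26, -29, 36, 33, 17, -39, 29, -31, 48] -> [-26, 29, -36, -33, -17, 39, -29, 31, -48] -> [-26, -36, -33, -17, -29, -48] -> [26, 36, 33, 17, 29, 48] -> 6
  [-42, -5, 42, 14, 36, -40, -34, -46] -> [-43, -6, 41, 13, 35, -41, -35, -47] -> [43, 6, -41, -13, -35, 41, 35, 47] -> [-41, -13, -35] -> [41, 13, 35] -> 3
  [37, 47, 19, 46, -2, 24, 17, -29] -> [36, 46, 18, 45, -3, 23, 16, -30] -> [-36, -46, -18, -45, 3, -23, -16, 30] -> [-36, -46, -18, -45, -23, -16] -> [36, 46, 18, 45, 23, 16] -> 6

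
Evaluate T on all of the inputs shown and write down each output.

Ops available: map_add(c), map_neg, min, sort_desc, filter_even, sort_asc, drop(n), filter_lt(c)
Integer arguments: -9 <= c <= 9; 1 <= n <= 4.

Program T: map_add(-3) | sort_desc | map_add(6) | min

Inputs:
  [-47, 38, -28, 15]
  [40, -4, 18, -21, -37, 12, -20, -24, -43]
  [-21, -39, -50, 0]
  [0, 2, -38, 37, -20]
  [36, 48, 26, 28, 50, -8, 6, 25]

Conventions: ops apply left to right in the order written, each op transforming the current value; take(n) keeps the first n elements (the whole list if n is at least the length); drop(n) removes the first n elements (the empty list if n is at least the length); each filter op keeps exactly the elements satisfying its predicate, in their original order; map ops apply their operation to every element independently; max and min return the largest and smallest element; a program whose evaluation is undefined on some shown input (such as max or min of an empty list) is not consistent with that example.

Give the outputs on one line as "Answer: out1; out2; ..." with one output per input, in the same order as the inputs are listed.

-44; -40; -47; -35; -5

Execution, op by op:
  [-47, 38, -28, 15] -> [-50, 35, -31, 12] -> [35, 12, -31, -50] -> [41, 18, -25, -44] -> -44
  [40, -4, 18, -21, -37, 12, -20, -24, -43] -> [37, -7, 15, -24, -40, 9, -23, -27, -46] -> [37, 15, 9, -7, -23, -24, -27, -40, -46] -> [43, 21, 15, -1, -17, -18, -21, -34, -40] -> -40
  [-21, -39, -50, 0] -> [-24, -42, -53, -3] -> [-3, -24, -42, -53] -> [3, -18, -36, -47] -> -47
  [0, 2, -38, 37, -20] -> [-3, -1, -41, 34, -23] -> [34, -1, -3, -23, -41] -> [40, 5, 3, -17, -35] -> -35
  [36, 48, 26, 28, 50, -8, 6, 25] -> [33, 45, 23, 25, 47, -11, 3, 22] -> [47, 45, 33, 25, 23, 22, 3, -11] -> [53, 51, 39, 31, 29, 28, 9, -5] -> -5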